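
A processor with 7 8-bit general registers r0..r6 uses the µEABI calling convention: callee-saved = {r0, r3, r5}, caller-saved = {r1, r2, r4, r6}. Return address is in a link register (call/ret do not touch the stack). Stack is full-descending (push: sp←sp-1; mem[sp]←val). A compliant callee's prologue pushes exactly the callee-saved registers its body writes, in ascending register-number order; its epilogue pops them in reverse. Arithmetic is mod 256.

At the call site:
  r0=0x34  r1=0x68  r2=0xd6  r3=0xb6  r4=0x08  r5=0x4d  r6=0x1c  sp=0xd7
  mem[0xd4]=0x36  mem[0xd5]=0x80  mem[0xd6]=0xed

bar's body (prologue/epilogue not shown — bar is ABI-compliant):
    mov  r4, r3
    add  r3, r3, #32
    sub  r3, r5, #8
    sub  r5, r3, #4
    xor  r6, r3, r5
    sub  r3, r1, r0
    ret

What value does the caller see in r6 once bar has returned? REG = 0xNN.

prologue: push r3 -> mem[0xd6]=0xb6, sp=0xd6
prologue: push r5 -> mem[0xd5]=0x4d, sp=0xd5
body[0] mov  r4, r3 -> r4=0xb6
body[1] add  r3, r3, #32 -> r3=0xd6
body[2] sub  r3, r5, #8 -> r3=0x45
body[3] sub  r5, r3, #4 -> r5=0x41
body[4] xor  r6, r3, r5 -> r6=0x04
body[5] sub  r3, r1, r0 -> r3=0x34
epilogue: pop r5=0x4d, sp=0xd6
epilogue: pop r3=0xb6, sp=0xd7
r6 is caller-saved -> body value

REG = 0x04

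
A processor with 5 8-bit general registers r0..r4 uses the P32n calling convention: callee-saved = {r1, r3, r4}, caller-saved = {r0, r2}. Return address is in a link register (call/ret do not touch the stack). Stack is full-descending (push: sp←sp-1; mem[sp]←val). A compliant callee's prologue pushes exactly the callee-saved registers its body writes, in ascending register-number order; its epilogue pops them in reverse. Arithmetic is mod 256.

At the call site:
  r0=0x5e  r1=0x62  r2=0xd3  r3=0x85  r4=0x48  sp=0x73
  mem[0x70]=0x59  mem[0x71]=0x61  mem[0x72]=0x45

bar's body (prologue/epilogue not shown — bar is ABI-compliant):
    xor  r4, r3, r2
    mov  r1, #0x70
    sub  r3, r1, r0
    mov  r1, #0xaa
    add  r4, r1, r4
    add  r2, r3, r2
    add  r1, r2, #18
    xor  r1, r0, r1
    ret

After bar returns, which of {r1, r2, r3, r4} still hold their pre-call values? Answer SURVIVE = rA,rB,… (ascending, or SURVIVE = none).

prologue: push r1 → mem[0x72]=0x62, sp=0x72
prologue: push r3 → mem[0x71]=0x85, sp=0x71
prologue: push r4 → mem[0x70]=0x48, sp=0x70
body[0] xor  r4, r3, r2 → r4=0x56
body[1] mov  r1, #0x70 → r1=0x70
body[2] sub  r3, r1, r0 → r3=0x12
body[3] mov  r1, #0xaa → r1=0xaa
body[4] add  r4, r1, r4 → r4=0x00
body[5] add  r2, r3, r2 → r2=0xe5
body[6] add  r1, r2, #18 → r1=0xf7
body[7] xor  r1, r0, r1 → r1=0xa9
epilogue: pop r4=0x48, sp=0x71
epilogue: pop r3=0x85, sp=0x72
epilogue: pop r1=0x62, sp=0x73
r1: callee-saved, written=True
r2: caller-saved, written=True
r3: callee-saved, written=True
r4: callee-saved, written=True

SURVIVE = r1,r3,r4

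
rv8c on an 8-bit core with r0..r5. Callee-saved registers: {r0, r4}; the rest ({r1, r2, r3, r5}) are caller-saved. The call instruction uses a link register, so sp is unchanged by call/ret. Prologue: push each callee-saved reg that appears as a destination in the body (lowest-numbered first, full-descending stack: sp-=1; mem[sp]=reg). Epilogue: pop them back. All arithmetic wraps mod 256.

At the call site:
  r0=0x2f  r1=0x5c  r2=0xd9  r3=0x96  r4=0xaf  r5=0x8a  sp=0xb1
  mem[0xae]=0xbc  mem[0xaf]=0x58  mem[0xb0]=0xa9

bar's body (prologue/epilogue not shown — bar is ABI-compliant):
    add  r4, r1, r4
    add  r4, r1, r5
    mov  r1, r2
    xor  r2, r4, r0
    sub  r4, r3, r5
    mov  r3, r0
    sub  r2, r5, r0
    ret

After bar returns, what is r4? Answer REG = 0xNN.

REG = 0xaf

prologue: push r4 -> mem[0xb0]=0xaf, sp=0xb0
body[0] add  r4, r1, r4 -> r4=0x0b
body[1] add  r4, r1, r5 -> r4=0xe6
body[2] mov  r1, r2 -> r1=0xd9
body[3] xor  r2, r4, r0 -> r2=0xc9
body[4] sub  r4, r3, r5 -> r4=0x0c
body[5] mov  r3, r0 -> r3=0x2f
body[6] sub  r2, r5, r0 -> r2=0x5b
epilogue: pop r4=0xaf, sp=0xb1
r4 is callee-saved -> restored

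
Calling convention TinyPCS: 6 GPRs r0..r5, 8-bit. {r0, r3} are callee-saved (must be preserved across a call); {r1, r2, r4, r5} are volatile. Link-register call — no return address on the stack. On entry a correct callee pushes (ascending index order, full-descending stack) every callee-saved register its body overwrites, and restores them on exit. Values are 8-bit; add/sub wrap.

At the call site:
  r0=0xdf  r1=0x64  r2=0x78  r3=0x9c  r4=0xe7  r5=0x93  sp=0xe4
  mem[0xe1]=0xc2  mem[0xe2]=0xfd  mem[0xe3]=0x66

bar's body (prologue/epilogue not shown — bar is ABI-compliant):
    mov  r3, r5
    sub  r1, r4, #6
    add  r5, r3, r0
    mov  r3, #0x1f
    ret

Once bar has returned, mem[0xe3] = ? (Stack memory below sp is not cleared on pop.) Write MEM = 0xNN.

prologue: push r3 -> mem[0xe3]=0x9c, sp=0xe3
body[0] mov  r3, r5 -> r3=0x93
body[1] sub  r1, r4, #6 -> r1=0xe1
body[2] add  r5, r3, r0 -> r5=0x72
body[3] mov  r3, #0x1f -> r3=0x1f
epilogue: pop r3=0x9c, sp=0xe4
prologue pushed ['r3'] at ['0xe3']

MEM = 0x9c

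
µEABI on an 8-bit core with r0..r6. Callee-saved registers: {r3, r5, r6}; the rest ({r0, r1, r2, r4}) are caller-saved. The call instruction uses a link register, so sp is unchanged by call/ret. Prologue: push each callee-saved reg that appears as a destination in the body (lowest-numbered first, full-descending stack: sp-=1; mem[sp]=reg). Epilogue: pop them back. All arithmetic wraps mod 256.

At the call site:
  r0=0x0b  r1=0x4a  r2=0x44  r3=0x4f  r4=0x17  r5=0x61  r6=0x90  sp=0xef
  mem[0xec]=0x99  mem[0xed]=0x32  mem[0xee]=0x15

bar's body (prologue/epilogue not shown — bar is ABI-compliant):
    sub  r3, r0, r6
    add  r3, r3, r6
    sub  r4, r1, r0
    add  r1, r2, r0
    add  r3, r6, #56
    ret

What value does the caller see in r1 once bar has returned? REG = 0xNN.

prologue: push r3 -> mem[0xee]=0x4f, sp=0xee
body[0] sub  r3, r0, r6 -> r3=0x7b
body[1] add  r3, r3, r6 -> r3=0x0b
body[2] sub  r4, r1, r0 -> r4=0x3f
body[3] add  r1, r2, r0 -> r1=0x4f
body[4] add  r3, r6, #56 -> r3=0xc8
epilogue: pop r3=0x4f, sp=0xef
r1 is caller-saved -> body value

REG = 0x4f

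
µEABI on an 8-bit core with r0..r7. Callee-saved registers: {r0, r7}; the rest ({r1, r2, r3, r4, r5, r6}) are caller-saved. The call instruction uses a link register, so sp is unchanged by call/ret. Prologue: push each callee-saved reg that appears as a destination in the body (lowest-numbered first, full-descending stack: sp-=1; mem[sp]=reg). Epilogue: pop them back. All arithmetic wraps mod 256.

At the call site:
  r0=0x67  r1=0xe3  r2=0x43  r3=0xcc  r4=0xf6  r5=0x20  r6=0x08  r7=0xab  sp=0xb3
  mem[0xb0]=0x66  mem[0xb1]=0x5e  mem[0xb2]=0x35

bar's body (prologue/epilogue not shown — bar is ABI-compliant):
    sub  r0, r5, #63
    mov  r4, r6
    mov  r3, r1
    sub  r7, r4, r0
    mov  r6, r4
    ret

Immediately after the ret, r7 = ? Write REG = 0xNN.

prologue: push r0 -> mem[0xb2]=0x67, sp=0xb2
prologue: push r7 -> mem[0xb1]=0xab, sp=0xb1
body[0] sub  r0, r5, #63 -> r0=0xe1
body[1] mov  r4, r6 -> r4=0x08
body[2] mov  r3, r1 -> r3=0xe3
body[3] sub  r7, r4, r0 -> r7=0x27
body[4] mov  r6, r4 -> r6=0x08
epilogue: pop r7=0xab, sp=0xb2
epilogue: pop r0=0x67, sp=0xb3
r7 is callee-saved -> restored

REG = 0xab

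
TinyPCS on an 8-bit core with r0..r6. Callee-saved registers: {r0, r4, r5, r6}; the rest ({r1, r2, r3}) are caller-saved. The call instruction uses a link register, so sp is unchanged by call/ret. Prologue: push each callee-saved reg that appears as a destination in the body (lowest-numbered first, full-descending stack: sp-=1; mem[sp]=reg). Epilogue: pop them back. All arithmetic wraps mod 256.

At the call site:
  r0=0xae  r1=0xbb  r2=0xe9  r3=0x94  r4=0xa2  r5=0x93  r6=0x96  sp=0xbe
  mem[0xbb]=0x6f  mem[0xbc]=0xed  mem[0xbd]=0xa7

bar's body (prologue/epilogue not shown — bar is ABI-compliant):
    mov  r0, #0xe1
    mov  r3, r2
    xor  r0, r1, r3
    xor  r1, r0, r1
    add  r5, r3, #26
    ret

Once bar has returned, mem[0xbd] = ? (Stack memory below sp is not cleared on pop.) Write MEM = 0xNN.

MEM = 0xae

prologue: push r0 -> mem[0xbd]=0xae, sp=0xbd
prologue: push r5 -> mem[0xbc]=0x93, sp=0xbc
body[0] mov  r0, #0xe1 -> r0=0xe1
body[1] mov  r3, r2 -> r3=0xe9
body[2] xor  r0, r1, r3 -> r0=0x52
body[3] xor  r1, r0, r1 -> r1=0xe9
body[4] add  r5, r3, #26 -> r5=0x03
epilogue: pop r5=0x93, sp=0xbd
epilogue: pop r0=0xae, sp=0xbe
prologue pushed ['r0', 'r5'] at ['0xbd', '0xbc']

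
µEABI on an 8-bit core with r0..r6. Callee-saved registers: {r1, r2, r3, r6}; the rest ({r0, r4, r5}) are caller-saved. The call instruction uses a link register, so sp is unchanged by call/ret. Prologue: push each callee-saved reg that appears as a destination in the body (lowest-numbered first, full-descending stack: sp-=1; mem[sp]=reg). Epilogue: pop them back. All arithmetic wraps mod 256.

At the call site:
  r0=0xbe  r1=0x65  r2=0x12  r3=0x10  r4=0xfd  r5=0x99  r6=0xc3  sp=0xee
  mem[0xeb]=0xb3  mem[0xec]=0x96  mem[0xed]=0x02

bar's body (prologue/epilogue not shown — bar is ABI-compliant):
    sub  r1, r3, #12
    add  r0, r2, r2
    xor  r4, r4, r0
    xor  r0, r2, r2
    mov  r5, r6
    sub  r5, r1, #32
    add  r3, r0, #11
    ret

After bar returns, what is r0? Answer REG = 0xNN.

REG = 0x00

prologue: push r1 → mem[0xed]=0x65, sp=0xed
prologue: push r3 → mem[0xec]=0x10, sp=0xec
body[0] sub  r1, r3, #12 → r1=0x04
body[1] add  r0, r2, r2 → r0=0x24
body[2] xor  r4, r4, r0 → r4=0xd9
body[3] xor  r0, r2, r2 → r0=0x00
body[4] mov  r5, r6 → r5=0xc3
body[5] sub  r5, r1, #32 → r5=0xe4
body[6] add  r3, r0, #11 → r3=0x0b
epilogue: pop r3=0x10, sp=0xed
epilogue: pop r1=0x65, sp=0xee
r0 is caller-saved → body value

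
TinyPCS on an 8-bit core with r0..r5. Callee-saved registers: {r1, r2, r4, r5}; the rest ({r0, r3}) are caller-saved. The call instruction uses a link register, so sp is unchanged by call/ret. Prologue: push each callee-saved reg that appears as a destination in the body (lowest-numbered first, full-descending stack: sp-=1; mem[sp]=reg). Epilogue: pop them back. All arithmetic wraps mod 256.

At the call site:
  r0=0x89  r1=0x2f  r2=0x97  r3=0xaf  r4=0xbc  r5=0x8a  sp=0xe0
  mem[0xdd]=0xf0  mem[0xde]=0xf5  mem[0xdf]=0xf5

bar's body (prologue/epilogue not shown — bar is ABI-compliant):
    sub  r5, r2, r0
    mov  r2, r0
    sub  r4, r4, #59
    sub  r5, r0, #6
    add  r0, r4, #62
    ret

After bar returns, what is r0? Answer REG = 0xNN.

prologue: push r2 -> mem[0xdf]=0x97, sp=0xdf
prologue: push r4 -> mem[0xde]=0xbc, sp=0xde
prologue: push r5 -> mem[0xdd]=0x8a, sp=0xdd
body[0] sub  r5, r2, r0 -> r5=0x0e
body[1] mov  r2, r0 -> r2=0x89
body[2] sub  r4, r4, #59 -> r4=0x81
body[3] sub  r5, r0, #6 -> r5=0x83
body[4] add  r0, r4, #62 -> r0=0xbf
epilogue: pop r5=0x8a, sp=0xde
epilogue: pop r4=0xbc, sp=0xdf
epilogue: pop r2=0x97, sp=0xe0
r0 is caller-saved -> body value

REG = 0xbf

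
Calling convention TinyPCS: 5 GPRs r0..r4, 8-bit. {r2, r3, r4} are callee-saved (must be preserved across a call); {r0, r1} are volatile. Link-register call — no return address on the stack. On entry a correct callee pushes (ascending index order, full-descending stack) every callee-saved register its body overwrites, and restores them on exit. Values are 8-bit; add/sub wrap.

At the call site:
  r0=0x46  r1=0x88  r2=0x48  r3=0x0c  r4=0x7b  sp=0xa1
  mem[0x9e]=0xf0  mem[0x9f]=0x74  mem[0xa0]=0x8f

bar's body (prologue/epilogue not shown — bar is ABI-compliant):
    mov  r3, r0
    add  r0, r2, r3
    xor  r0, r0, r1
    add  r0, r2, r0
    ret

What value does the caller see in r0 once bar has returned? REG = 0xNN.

prologue: push r3 → mem[0xa0]=0x0c, sp=0xa0
body[0] mov  r3, r0 → r3=0x46
body[1] add  r0, r2, r3 → r0=0x8e
body[2] xor  r0, r0, r1 → r0=0x06
body[3] add  r0, r2, r0 → r0=0x4e
epilogue: pop r3=0x0c, sp=0xa1
r0 is caller-saved → body value

REG = 0x4e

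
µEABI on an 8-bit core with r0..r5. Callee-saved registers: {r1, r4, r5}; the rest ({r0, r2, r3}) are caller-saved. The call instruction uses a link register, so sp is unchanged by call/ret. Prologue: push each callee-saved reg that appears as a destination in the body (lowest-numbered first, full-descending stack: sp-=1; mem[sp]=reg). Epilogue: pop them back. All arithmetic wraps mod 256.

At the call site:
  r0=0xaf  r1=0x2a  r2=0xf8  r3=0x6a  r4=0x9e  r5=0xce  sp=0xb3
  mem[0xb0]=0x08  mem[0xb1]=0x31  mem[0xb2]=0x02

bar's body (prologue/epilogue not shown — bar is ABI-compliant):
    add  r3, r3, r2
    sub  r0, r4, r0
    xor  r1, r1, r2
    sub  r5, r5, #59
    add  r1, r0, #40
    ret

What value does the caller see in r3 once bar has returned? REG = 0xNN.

prologue: push r1 -> mem[0xb2]=0x2a, sp=0xb2
prologue: push r5 -> mem[0xb1]=0xce, sp=0xb1
body[0] add  r3, r3, r2 -> r3=0x62
body[1] sub  r0, r4, r0 -> r0=0xef
body[2] xor  r1, r1, r2 -> r1=0xd2
body[3] sub  r5, r5, #59 -> r5=0x93
body[4] add  r1, r0, #40 -> r1=0x17
epilogue: pop r5=0xce, sp=0xb2
epilogue: pop r1=0x2a, sp=0xb3
r3 is caller-saved -> body value

REG = 0x62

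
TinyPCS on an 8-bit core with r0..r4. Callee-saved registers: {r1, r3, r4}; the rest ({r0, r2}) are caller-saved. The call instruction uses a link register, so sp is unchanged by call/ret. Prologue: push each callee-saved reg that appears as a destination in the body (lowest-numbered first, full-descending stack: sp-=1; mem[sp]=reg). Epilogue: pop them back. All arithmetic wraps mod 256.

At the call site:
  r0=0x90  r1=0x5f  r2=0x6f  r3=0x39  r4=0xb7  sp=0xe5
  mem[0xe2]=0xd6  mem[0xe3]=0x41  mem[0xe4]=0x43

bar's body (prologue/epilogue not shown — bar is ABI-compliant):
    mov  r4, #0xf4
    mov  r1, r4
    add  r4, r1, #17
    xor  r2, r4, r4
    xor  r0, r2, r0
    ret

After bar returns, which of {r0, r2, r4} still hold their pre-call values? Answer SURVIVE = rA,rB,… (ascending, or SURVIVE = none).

SURVIVE = r0,r4

prologue: push r1 -> mem[0xe4]=0x5f, sp=0xe4
prologue: push r4 -> mem[0xe3]=0xb7, sp=0xe3
body[0] mov  r4, #0xf4 -> r4=0xf4
body[1] mov  r1, r4 -> r1=0xf4
body[2] add  r4, r1, #17 -> r4=0x05
body[3] xor  r2, r4, r4 -> r2=0x00
body[4] xor  r0, r2, r0 -> r0=0x90
epilogue: pop r4=0xb7, sp=0xe4
epilogue: pop r1=0x5f, sp=0xe5
r0: caller-saved, written=True
r2: caller-saved, written=True
r4: callee-saved, written=True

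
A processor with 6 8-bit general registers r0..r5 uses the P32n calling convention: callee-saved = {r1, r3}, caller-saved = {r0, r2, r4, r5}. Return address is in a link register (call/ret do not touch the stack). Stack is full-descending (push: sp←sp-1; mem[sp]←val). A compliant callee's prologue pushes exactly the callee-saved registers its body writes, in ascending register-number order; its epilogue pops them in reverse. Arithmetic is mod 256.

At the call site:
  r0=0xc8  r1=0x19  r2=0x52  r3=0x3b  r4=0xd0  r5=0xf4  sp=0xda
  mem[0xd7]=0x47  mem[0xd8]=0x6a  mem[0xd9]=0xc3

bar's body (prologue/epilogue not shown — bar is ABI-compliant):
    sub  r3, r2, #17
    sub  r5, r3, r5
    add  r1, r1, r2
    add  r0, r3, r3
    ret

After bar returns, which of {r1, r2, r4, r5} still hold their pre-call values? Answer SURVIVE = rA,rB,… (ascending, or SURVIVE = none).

SURVIVE = r1,r2,r4

prologue: push r1 -> mem[0xd9]=0x19, sp=0xd9
prologue: push r3 -> mem[0xd8]=0x3b, sp=0xd8
body[0] sub  r3, r2, #17 -> r3=0x41
body[1] sub  r5, r3, r5 -> r5=0x4d
body[2] add  r1, r1, r2 -> r1=0x6b
body[3] add  r0, r3, r3 -> r0=0x82
epilogue: pop r3=0x3b, sp=0xd9
epilogue: pop r1=0x19, sp=0xda
r1: callee-saved, written=True
r2: caller-saved, written=False
r4: caller-saved, written=False
r5: caller-saved, written=True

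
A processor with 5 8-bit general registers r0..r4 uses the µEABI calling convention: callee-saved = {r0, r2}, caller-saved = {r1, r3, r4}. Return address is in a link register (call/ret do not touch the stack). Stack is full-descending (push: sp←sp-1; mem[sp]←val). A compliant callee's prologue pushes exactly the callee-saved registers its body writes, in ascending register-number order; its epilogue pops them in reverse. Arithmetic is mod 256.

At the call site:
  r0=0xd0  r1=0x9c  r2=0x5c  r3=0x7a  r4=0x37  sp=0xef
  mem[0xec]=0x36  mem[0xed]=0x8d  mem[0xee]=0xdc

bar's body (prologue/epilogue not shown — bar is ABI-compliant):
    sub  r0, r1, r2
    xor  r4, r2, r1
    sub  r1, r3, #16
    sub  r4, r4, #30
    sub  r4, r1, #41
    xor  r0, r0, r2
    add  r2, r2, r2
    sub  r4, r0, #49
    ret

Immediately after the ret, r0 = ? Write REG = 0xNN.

prologue: push r0 → mem[0xee]=0xd0, sp=0xee
prologue: push r2 → mem[0xed]=0x5c, sp=0xed
body[0] sub  r0, r1, r2 → r0=0x40
body[1] xor  r4, r2, r1 → r4=0xc0
body[2] sub  r1, r3, #16 → r1=0x6a
body[3] sub  r4, r4, #30 → r4=0xa2
body[4] sub  r4, r1, #41 → r4=0x41
body[5] xor  r0, r0, r2 → r0=0x1c
body[6] add  r2, r2, r2 → r2=0xb8
body[7] sub  r4, r0, #49 → r4=0xeb
epilogue: pop r2=0x5c, sp=0xee
epilogue: pop r0=0xd0, sp=0xef
r0 is callee-saved → restored

REG = 0xd0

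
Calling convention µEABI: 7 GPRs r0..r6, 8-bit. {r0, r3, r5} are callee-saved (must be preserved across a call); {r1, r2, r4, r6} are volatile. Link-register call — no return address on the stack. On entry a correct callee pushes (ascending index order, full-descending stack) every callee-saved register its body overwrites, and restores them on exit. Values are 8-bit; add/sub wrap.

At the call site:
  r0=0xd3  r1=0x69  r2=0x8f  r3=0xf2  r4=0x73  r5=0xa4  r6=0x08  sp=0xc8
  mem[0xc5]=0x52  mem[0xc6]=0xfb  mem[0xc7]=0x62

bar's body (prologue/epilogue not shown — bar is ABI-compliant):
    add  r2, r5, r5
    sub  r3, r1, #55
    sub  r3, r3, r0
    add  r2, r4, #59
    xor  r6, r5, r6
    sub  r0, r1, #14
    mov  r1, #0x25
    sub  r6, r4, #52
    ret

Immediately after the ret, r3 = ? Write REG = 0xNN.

prologue: push r0 → mem[0xc7]=0xd3, sp=0xc7
prologue: push r3 → mem[0xc6]=0xf2, sp=0xc6
body[0] add  r2, r5, r5 → r2=0x48
body[1] sub  r3, r1, #55 → r3=0x32
body[2] sub  r3, r3, r0 → r3=0x5f
body[3] add  r2, r4, #59 → r2=0xae
body[4] xor  r6, r5, r6 → r6=0xac
body[5] sub  r0, r1, #14 → r0=0x5b
body[6] mov  r1, #0x25 → r1=0x25
body[7] sub  r6, r4, #52 → r6=0x3f
epilogue: pop r3=0xf2, sp=0xc7
epilogue: pop r0=0xd3, sp=0xc8
r3 is callee-saved → restored

REG = 0xf2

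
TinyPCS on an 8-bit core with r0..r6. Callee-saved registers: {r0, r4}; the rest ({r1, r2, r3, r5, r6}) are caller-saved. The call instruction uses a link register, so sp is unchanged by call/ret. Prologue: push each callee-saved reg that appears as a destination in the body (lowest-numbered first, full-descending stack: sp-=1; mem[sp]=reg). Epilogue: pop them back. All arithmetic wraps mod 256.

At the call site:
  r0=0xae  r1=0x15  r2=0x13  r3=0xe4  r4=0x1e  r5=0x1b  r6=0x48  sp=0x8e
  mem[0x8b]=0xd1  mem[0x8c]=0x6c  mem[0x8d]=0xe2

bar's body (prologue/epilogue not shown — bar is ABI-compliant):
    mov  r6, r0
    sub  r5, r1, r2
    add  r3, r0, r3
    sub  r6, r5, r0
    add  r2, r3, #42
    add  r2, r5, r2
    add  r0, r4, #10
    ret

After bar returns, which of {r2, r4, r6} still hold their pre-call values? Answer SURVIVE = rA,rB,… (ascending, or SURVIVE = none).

SURVIVE = r4

prologue: push r0 → mem[0x8d]=0xae, sp=0x8d
body[0] mov  r6, r0 → r6=0xae
body[1] sub  r5, r1, r2 → r5=0x02
body[2] add  r3, r0, r3 → r3=0x92
body[3] sub  r6, r5, r0 → r6=0x54
body[4] add  r2, r3, #42 → r2=0xbc
body[5] add  r2, r5, r2 → r2=0xbe
body[6] add  r0, r4, #10 → r0=0x28
epilogue: pop r0=0xae, sp=0x8e
r2: caller-saved, written=True
r4: callee-saved, written=False
r6: caller-saved, written=True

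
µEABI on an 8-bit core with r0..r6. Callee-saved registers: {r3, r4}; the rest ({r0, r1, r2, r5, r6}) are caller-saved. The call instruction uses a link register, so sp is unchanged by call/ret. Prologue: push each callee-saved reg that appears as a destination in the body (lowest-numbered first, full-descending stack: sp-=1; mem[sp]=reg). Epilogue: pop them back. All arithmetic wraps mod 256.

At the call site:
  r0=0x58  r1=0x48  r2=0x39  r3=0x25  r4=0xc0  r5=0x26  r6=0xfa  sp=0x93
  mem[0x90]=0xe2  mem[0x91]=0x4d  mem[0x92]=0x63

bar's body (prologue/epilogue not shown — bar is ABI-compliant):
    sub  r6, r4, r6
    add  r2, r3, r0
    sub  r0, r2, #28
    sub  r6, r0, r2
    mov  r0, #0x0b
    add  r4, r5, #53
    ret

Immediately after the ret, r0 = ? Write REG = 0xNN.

REG = 0x0b

prologue: push r4 → mem[0x92]=0xc0, sp=0x92
body[0] sub  r6, r4, r6 → r6=0xc6
body[1] add  r2, r3, r0 → r2=0x7d
body[2] sub  r0, r2, #28 → r0=0x61
body[3] sub  r6, r0, r2 → r6=0xe4
body[4] mov  r0, #0x0b → r0=0x0b
body[5] add  r4, r5, #53 → r4=0x5b
epilogue: pop r4=0xc0, sp=0x93
r0 is caller-saved → body value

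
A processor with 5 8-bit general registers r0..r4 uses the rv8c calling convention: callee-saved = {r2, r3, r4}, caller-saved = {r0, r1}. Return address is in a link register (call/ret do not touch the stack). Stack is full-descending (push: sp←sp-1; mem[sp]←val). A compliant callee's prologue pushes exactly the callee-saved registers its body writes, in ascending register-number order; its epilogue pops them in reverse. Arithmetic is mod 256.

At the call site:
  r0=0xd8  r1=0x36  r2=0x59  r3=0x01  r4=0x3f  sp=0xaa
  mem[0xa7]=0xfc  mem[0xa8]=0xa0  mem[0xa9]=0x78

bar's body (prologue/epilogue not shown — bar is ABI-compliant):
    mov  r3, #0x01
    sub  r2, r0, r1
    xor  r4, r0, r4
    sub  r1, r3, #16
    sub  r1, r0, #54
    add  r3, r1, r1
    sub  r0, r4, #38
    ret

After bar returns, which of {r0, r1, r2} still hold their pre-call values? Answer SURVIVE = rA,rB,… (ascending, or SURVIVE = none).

prologue: push r2 -> mem[0xa9]=0x59, sp=0xa9
prologue: push r3 -> mem[0xa8]=0x01, sp=0xa8
prologue: push r4 -> mem[0xa7]=0x3f, sp=0xa7
body[0] mov  r3, #0x01 -> r3=0x01
body[1] sub  r2, r0, r1 -> r2=0xa2
body[2] xor  r4, r0, r4 -> r4=0xe7
body[3] sub  r1, r3, #16 -> r1=0xf1
body[4] sub  r1, r0, #54 -> r1=0xa2
body[5] add  r3, r1, r1 -> r3=0x44
body[6] sub  r0, r4, #38 -> r0=0xc1
epilogue: pop r4=0x3f, sp=0xa8
epilogue: pop r3=0x01, sp=0xa9
epilogue: pop r2=0x59, sp=0xaa
r0: caller-saved, written=True
r1: caller-saved, written=True
r2: callee-saved, written=True

SURVIVE = r2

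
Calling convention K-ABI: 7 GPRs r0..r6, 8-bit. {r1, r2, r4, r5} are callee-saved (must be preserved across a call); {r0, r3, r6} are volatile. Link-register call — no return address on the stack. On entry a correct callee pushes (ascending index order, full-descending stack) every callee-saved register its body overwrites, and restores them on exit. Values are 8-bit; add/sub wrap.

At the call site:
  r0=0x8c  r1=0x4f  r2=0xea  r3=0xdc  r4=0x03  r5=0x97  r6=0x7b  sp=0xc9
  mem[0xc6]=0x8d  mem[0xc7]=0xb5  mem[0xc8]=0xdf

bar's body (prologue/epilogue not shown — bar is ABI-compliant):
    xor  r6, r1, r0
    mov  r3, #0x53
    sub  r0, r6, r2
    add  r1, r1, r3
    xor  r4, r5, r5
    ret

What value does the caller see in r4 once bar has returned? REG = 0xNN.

prologue: push r1 → mem[0xc8]=0x4f, sp=0xc8
prologue: push r4 → mem[0xc7]=0x03, sp=0xc7
body[0] xor  r6, r1, r0 → r6=0xc3
body[1] mov  r3, #0x53 → r3=0x53
body[2] sub  r0, r6, r2 → r0=0xd9
body[3] add  r1, r1, r3 → r1=0xa2
body[4] xor  r4, r5, r5 → r4=0x00
epilogue: pop r4=0x03, sp=0xc8
epilogue: pop r1=0x4f, sp=0xc9
r4 is callee-saved → restored

REG = 0x03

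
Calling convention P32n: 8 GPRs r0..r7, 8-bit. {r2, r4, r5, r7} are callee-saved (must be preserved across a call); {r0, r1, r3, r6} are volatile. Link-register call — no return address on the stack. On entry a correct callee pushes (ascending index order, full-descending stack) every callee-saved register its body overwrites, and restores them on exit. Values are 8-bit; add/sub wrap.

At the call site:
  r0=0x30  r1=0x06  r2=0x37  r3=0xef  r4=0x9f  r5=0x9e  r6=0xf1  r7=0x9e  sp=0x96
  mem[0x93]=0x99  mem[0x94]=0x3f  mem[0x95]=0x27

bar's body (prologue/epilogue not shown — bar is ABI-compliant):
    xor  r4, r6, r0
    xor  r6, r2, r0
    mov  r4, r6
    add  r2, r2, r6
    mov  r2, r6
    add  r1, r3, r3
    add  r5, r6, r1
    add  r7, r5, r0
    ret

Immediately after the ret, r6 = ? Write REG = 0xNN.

prologue: push r2 → mem[0x95]=0x37, sp=0x95
prologue: push r4 → mem[0x94]=0x9f, sp=0x94
prologue: push r5 → mem[0x93]=0x9e, sp=0x93
prologue: push r7 → mem[0x92]=0x9e, sp=0x92
body[0] xor  r4, r6, r0 → r4=0xc1
body[1] xor  r6, r2, r0 → r6=0x07
body[2] mov  r4, r6 → r4=0x07
body[3] add  r2, r2, r6 → r2=0x3e
body[4] mov  r2, r6 → r2=0x07
body[5] add  r1, r3, r3 → r1=0xde
body[6] add  r5, r6, r1 → r5=0xe5
body[7] add  r7, r5, r0 → r7=0x15
epilogue: pop r7=0x9e, sp=0x93
epilogue: pop r5=0x9e, sp=0x94
epilogue: pop r4=0x9f, sp=0x95
epilogue: pop r2=0x37, sp=0x96
r6 is caller-saved → body value

REG = 0x07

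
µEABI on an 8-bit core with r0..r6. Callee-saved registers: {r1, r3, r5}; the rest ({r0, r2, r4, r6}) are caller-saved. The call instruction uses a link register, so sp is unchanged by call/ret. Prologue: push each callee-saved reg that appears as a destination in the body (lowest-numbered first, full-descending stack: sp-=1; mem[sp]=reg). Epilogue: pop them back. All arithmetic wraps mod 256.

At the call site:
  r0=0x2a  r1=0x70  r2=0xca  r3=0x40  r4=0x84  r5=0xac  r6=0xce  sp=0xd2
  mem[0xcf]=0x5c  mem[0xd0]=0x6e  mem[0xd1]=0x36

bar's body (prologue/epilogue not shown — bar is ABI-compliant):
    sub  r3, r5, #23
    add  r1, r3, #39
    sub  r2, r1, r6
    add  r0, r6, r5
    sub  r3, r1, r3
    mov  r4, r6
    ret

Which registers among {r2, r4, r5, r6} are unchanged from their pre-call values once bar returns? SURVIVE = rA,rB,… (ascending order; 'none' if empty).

SURVIVE = r5,r6

prologue: push r1 → mem[0xd1]=0x70, sp=0xd1
prologue: push r3 → mem[0xd0]=0x40, sp=0xd0
body[0] sub  r3, r5, #23 → r3=0x95
body[1] add  r1, r3, #39 → r1=0xbc
body[2] sub  r2, r1, r6 → r2=0xee
body[3] add  r0, r6, r5 → r0=0x7a
body[4] sub  r3, r1, r3 → r3=0x27
body[5] mov  r4, r6 → r4=0xce
epilogue: pop r3=0x40, sp=0xd1
epilogue: pop r1=0x70, sp=0xd2
r2: caller-saved, written=True
r4: caller-saved, written=True
r5: callee-saved, written=False
r6: caller-saved, written=False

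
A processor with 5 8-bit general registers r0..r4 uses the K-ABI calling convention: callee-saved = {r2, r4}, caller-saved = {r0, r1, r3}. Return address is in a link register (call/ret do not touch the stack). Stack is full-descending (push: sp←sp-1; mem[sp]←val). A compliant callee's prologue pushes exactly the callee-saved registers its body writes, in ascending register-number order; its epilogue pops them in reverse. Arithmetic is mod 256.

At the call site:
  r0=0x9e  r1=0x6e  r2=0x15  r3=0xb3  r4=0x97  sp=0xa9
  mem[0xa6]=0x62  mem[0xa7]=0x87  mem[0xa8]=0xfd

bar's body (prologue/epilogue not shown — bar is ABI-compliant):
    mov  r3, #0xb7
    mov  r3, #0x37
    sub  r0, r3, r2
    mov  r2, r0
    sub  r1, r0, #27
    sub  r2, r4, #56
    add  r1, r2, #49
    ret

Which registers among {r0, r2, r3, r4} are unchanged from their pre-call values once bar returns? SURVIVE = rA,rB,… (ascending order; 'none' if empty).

SURVIVE = r2,r4

prologue: push r2 → mem[0xa8]=0x15, sp=0xa8
body[0] mov  r3, #0xb7 → r3=0xb7
body[1] mov  r3, #0x37 → r3=0x37
body[2] sub  r0, r3, r2 → r0=0x22
body[3] mov  r2, r0 → r2=0x22
body[4] sub  r1, r0, #27 → r1=0x07
body[5] sub  r2, r4, #56 → r2=0x5f
body[6] add  r1, r2, #49 → r1=0x90
epilogue: pop r2=0x15, sp=0xa9
r0: caller-saved, written=True
r2: callee-saved, written=True
r3: caller-saved, written=True
r4: callee-saved, written=False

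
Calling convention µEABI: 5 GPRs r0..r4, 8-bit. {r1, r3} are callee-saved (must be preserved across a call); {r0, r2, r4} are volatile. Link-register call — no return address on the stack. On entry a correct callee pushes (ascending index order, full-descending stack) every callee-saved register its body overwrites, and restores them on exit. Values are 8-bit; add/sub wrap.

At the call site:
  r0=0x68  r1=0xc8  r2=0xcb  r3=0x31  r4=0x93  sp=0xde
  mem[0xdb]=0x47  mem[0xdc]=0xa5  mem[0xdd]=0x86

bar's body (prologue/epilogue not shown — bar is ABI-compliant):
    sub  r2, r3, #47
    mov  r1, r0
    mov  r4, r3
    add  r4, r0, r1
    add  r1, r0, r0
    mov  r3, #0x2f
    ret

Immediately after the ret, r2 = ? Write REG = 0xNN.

prologue: push r1 → mem[0xdd]=0xc8, sp=0xdd
prologue: push r3 → mem[0xdc]=0x31, sp=0xdc
body[0] sub  r2, r3, #47 → r2=0x02
body[1] mov  r1, r0 → r1=0x68
body[2] mov  r4, r3 → r4=0x31
body[3] add  r4, r0, r1 → r4=0xd0
body[4] add  r1, r0, r0 → r1=0xd0
body[5] mov  r3, #0x2f → r3=0x2f
epilogue: pop r3=0x31, sp=0xdd
epilogue: pop r1=0xc8, sp=0xde
r2 is caller-saved → body value

REG = 0x02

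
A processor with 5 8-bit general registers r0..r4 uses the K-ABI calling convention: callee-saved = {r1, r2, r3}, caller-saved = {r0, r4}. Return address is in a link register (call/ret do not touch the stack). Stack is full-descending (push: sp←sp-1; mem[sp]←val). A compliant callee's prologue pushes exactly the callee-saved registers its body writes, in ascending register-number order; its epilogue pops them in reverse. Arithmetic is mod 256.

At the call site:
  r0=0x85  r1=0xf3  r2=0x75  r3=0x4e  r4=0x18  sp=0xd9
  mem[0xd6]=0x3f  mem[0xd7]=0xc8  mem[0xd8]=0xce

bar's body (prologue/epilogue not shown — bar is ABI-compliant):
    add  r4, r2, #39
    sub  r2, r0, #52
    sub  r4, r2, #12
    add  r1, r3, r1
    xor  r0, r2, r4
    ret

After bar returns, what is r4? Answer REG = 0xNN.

prologue: push r1 -> mem[0xd8]=0xf3, sp=0xd8
prologue: push r2 -> mem[0xd7]=0x75, sp=0xd7
body[0] add  r4, r2, #39 -> r4=0x9c
body[1] sub  r2, r0, #52 -> r2=0x51
body[2] sub  r4, r2, #12 -> r4=0x45
body[3] add  r1, r3, r1 -> r1=0x41
body[4] xor  r0, r2, r4 -> r0=0x14
epilogue: pop r2=0x75, sp=0xd8
epilogue: pop r1=0xf3, sp=0xd9
r4 is caller-saved -> body value

REG = 0x45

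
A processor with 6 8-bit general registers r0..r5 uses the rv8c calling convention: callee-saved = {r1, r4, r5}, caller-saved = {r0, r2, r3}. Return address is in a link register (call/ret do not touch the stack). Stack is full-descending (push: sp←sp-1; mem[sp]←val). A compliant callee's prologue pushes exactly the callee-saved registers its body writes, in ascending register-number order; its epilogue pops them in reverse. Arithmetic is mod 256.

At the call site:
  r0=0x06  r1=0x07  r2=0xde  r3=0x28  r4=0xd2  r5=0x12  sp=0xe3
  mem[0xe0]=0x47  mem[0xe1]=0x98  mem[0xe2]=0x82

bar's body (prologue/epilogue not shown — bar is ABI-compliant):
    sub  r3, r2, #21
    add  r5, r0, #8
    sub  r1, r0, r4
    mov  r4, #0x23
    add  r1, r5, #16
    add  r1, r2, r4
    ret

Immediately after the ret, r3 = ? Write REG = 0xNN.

REG = 0xc9

prologue: push r1 -> mem[0xe2]=0x07, sp=0xe2
prologue: push r4 -> mem[0xe1]=0xd2, sp=0xe1
prologue: push r5 -> mem[0xe0]=0x12, sp=0xe0
body[0] sub  r3, r2, #21 -> r3=0xc9
body[1] add  r5, r0, #8 -> r5=0x0e
body[2] sub  r1, r0, r4 -> r1=0x34
body[3] mov  r4, #0x23 -> r4=0x23
body[4] add  r1, r5, #16 -> r1=0x1e
body[5] add  r1, r2, r4 -> r1=0x01
epilogue: pop r5=0x12, sp=0xe1
epilogue: pop r4=0xd2, sp=0xe2
epilogue: pop r1=0x07, sp=0xe3
r3 is caller-saved -> body value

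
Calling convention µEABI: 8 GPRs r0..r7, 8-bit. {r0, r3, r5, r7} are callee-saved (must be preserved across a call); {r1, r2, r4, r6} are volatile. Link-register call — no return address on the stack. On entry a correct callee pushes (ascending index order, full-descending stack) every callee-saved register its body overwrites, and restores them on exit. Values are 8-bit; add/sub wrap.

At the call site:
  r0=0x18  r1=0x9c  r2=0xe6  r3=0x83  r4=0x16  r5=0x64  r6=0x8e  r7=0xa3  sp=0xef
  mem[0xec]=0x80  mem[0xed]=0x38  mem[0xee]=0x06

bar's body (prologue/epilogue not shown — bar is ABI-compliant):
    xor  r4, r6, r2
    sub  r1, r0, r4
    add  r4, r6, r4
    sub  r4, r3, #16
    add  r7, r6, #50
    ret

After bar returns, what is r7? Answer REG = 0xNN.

prologue: push r7 -> mem[0xee]=0xa3, sp=0xee
body[0] xor  r4, r6, r2 -> r4=0x68
body[1] sub  r1, r0, r4 -> r1=0xb0
body[2] add  r4, r6, r4 -> r4=0xf6
body[3] sub  r4, r3, #16 -> r4=0x73
body[4] add  r7, r6, #50 -> r7=0xc0
epilogue: pop r7=0xa3, sp=0xef
r7 is callee-saved -> restored

REG = 0xa3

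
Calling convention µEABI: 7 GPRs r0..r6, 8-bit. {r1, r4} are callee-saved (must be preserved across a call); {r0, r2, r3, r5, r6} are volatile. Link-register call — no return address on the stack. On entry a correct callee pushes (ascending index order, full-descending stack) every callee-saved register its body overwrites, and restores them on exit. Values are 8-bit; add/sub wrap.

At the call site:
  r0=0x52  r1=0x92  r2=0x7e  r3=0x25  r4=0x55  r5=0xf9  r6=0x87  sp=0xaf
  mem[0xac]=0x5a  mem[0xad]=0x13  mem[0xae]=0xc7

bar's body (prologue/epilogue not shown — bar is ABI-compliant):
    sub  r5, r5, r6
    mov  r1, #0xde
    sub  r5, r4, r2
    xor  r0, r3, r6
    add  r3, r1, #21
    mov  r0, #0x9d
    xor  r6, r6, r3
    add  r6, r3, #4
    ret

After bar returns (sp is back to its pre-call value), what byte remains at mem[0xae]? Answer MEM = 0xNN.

MEM = 0x92

prologue: push r1 → mem[0xae]=0x92, sp=0xae
body[0] sub  r5, r5, r6 → r5=0x72
body[1] mov  r1, #0xde → r1=0xde
body[2] sub  r5, r4, r2 → r5=0xd7
body[3] xor  r0, r3, r6 → r0=0xa2
body[4] add  r3, r1, #21 → r3=0xf3
body[5] mov  r0, #0x9d → r0=0x9d
body[6] xor  r6, r6, r3 → r6=0x74
body[7] add  r6, r3, #4 → r6=0xf7
epilogue: pop r1=0x92, sp=0xaf
prologue pushed ['r1'] at ['0xae']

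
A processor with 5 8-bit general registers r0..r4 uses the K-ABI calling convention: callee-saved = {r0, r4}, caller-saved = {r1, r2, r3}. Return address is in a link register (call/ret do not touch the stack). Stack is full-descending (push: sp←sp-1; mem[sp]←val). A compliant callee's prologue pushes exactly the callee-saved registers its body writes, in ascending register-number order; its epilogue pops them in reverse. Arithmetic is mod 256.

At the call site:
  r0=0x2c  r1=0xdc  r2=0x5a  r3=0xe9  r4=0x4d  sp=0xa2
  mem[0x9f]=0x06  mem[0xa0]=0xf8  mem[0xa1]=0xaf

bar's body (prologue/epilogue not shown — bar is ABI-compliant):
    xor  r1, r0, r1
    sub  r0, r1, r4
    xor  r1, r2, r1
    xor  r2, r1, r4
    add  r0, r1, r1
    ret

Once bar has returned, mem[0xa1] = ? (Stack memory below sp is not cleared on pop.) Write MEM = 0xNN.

MEM = 0x2c

prologue: push r0 -> mem[0xa1]=0x2c, sp=0xa1
body[0] xor  r1, r0, r1 -> r1=0xf0
body[1] sub  r0, r1, r4 -> r0=0xa3
body[2] xor  r1, r2, r1 -> r1=0xaa
body[3] xor  r2, r1, r4 -> r2=0xe7
body[4] add  r0, r1, r1 -> r0=0x54
epilogue: pop r0=0x2c, sp=0xa2
prologue pushed ['r0'] at ['0xa1']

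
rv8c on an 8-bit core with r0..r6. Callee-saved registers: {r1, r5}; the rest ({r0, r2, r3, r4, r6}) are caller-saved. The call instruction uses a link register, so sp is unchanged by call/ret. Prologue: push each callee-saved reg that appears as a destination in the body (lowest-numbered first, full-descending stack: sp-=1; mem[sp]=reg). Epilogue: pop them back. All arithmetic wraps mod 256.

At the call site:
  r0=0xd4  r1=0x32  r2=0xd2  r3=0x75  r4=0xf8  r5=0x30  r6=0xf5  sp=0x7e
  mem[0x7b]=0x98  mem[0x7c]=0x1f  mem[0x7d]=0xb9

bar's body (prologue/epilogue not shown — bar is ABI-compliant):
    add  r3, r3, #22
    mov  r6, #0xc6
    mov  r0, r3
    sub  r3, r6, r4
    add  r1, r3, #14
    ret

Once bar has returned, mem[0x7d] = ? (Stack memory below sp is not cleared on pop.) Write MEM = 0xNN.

MEM = 0x32

prologue: push r1 → mem[0x7d]=0x32, sp=0x7d
body[0] add  r3, r3, #22 → r3=0x8b
body[1] mov  r6, #0xc6 → r6=0xc6
body[2] mov  r0, r3 → r0=0x8b
body[3] sub  r3, r6, r4 → r3=0xce
body[4] add  r1, r3, #14 → r1=0xdc
epilogue: pop r1=0x32, sp=0x7e
prologue pushed ['r1'] at ['0x7d']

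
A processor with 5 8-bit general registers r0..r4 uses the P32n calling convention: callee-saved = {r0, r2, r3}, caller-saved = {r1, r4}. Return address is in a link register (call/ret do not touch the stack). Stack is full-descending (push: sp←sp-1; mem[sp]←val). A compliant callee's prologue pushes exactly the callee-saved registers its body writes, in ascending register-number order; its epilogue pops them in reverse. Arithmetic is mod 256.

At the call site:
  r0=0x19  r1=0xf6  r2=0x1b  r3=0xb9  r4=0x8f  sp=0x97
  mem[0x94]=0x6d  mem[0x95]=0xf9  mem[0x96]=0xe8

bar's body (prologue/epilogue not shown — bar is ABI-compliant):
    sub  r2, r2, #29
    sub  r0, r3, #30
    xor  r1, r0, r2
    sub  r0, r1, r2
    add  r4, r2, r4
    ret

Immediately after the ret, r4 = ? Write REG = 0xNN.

prologue: push r0 → mem[0x96]=0x19, sp=0x96
prologue: push r2 → mem[0x95]=0x1b, sp=0x95
body[0] sub  r2, r2, #29 → r2=0xfe
body[1] sub  r0, r3, #30 → r0=0x9b
body[2] xor  r1, r0, r2 → r1=0x65
body[3] sub  r0, r1, r2 → r0=0x67
body[4] add  r4, r2, r4 → r4=0x8d
epilogue: pop r2=0x1b, sp=0x96
epilogue: pop r0=0x19, sp=0x97
r4 is caller-saved → body value

REG = 0x8d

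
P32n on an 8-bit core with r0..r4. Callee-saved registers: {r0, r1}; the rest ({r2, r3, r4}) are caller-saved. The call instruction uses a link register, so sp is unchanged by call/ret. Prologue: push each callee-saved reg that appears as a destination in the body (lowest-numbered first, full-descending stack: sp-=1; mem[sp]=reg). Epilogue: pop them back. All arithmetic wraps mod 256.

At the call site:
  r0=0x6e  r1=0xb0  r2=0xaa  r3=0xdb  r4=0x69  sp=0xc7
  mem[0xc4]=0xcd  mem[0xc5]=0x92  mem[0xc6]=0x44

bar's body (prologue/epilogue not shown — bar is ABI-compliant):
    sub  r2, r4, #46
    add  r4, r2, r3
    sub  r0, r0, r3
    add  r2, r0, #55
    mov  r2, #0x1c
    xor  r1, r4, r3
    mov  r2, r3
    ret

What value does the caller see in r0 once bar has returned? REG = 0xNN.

REG = 0x6e

prologue: push r0 -> mem[0xc6]=0x6e, sp=0xc6
prologue: push r1 -> mem[0xc5]=0xb0, sp=0xc5
body[0] sub  r2, r4, #46 -> r2=0x3b
body[1] add  r4, r2, r3 -> r4=0x16
body[2] sub  r0, r0, r3 -> r0=0x93
body[3] add  r2, r0, #55 -> r2=0xca
body[4] mov  r2, #0x1c -> r2=0x1c
body[5] xor  r1, r4, r3 -> r1=0xcd
body[6] mov  r2, r3 -> r2=0xdb
epilogue: pop r1=0xb0, sp=0xc6
epilogue: pop r0=0x6e, sp=0xc7
r0 is callee-saved -> restored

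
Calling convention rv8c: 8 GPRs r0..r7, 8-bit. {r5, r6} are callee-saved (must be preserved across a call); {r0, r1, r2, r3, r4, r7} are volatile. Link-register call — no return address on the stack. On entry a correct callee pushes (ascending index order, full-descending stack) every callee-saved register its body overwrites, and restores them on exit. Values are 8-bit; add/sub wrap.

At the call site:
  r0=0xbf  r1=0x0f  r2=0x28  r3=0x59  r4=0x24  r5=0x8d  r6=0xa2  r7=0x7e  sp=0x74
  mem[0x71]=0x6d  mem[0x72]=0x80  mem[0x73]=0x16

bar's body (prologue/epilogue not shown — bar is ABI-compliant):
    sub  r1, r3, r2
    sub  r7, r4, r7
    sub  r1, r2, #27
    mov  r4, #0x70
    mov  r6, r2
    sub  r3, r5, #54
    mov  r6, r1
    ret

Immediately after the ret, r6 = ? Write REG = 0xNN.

REG = 0xa2

prologue: push r6 -> mem[0x73]=0xa2, sp=0x73
body[0] sub  r1, r3, r2 -> r1=0x31
body[1] sub  r7, r4, r7 -> r7=0xa6
body[2] sub  r1, r2, #27 -> r1=0x0d
body[3] mov  r4, #0x70 -> r4=0x70
body[4] mov  r6, r2 -> r6=0x28
body[5] sub  r3, r5, #54 -> r3=0x57
body[6] mov  r6, r1 -> r6=0x0d
epilogue: pop r6=0xa2, sp=0x74
r6 is callee-saved -> restored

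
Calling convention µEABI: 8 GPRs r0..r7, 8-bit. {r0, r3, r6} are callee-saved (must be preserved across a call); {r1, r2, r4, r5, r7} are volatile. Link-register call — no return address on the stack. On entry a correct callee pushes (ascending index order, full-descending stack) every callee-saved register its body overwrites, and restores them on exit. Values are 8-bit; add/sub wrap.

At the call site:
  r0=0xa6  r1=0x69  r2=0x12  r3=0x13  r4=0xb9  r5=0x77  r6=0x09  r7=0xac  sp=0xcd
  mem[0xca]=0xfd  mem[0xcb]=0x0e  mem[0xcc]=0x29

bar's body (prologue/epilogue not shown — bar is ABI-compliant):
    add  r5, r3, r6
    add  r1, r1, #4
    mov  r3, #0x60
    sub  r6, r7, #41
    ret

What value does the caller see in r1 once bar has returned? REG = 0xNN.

REG = 0x6d

prologue: push r3 -> mem[0xcc]=0x13, sp=0xcc
prologue: push r6 -> mem[0xcb]=0x09, sp=0xcb
body[0] add  r5, r3, r6 -> r5=0x1c
body[1] add  r1, r1, #4 -> r1=0x6d
body[2] mov  r3, #0x60 -> r3=0x60
body[3] sub  r6, r7, #41 -> r6=0x83
epilogue: pop r6=0x09, sp=0xcc
epilogue: pop r3=0x13, sp=0xcd
r1 is caller-saved -> body value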